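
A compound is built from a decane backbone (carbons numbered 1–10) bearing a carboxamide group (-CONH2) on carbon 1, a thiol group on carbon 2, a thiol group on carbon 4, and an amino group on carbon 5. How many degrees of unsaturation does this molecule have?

Atom tally by fragment:
  H2NOCCH2 → C:2 H:4 O:1 N:1
  CH(SH) → C:1 H:2 S:1
  CH2 → C:1 H:2
  CH(SH) → C:1 H:2 S:1
  CH(NH2) → C:1 H:3 N:1
  CH2 → C:1 H:2
  CH2 → C:1 H:2
  CH2 → C:1 H:2
  CH2 → C:1 H:2
  CH3 → C:1 H:3
Element totals:
  C: 11
  H: 24
  N: 2
  O: 1
  S: 2
Molecular formula: C11H24N2OS2.
DoU = (2C + 2 + N − H − X) / 2 = (2·11 + 2 + 2 − 24 − 0) / 2 = 1.

1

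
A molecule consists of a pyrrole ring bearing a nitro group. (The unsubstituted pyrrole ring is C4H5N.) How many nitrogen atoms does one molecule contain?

2

Atom tally by fragment:
  pyrrole ring core → C:4 H:5 N:1
  (− 1 ring H displaced by substituents)
  + NO2 → N:1 O:2
Element totals:
  C: 4
  H: 4
  N: 2
  O: 2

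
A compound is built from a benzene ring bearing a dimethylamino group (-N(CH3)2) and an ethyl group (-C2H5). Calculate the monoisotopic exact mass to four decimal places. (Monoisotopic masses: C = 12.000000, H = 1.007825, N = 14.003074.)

149.1204

Atom tally by fragment:
  benzene ring core → C:6 H:6
  (− 2 ring H displaced by substituents)
  + N(CH3)2 → N:1 C:2 H:6
  + C2H5 → C:2 H:5
Element totals:
  C: 10
  H: 15
  N: 1
Molecular formula: C10H15N.
  M = 10(12.0) + 15(1.007825) + 14.003074
    = 120.000000 + 15.117375 + 14.003074 = 149.120449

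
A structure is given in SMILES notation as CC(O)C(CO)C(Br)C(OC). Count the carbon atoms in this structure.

Atom tally by fragment:
  CH3 → C:1 H:3
  CH(OH) → C:1 H:2 O:1
  CH(CH2OH) → C:2 H:4 O:1
  CH(Br) → C:1 H:1 Br:1
  CH2OCH3 → C:2 H:5 O:1
Element totals:
  C: 7
  H: 15
  Br: 1
  O: 3

7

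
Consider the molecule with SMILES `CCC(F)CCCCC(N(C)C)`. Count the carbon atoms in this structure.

Atom tally by fragment:
  CH3 → C:1 H:3
  CH2 → C:1 H:2
  CH(F) → C:1 H:1 F:1
  CH2 → C:1 H:2
  CH2 → C:1 H:2
  CH2 → C:1 H:2
  CH2 → C:1 H:2
  CH2N(CH3)2 → C:3 H:8 N:1
Element totals:
  C: 10
  H: 22
  F: 1
  N: 1

10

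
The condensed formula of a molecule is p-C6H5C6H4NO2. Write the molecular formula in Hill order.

C12H9NO2

Atom tally by fragment:
  benzene ring core → C:6 H:6
  (− 2 ring H displaced by substituents)
  + C6H5 → C:6 H:5
  + NO2 → N:1 O:2
Element totals:
  C: 12
  H: 9
  N: 1
  O: 2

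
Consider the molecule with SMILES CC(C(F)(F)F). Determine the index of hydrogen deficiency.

0

Atom tally by fragment:
  CH3 → C:1 H:3
  CH2CF3 → C:2 H:2 F:3
Element totals:
  C: 3
  H: 5
  F: 3
Molecular formula: C3H5F3.
DoU = (2C + 2 + N − H − X) / 2 = (2·3 + 2 + 0 − 5 − 3) / 2 = 0.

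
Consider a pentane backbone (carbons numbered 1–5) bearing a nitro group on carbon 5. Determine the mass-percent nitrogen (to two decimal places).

11.96%

Atom tally by fragment:
  CH3 → C:1 H:3
  CH2 → C:1 H:2
  CH2 → C:1 H:2
  CH2 → C:1 H:2
  CH2NO2 → C:1 H:2 N:1 O:2
Element totals:
  C: 5
  H: 11
  N: 1
  O: 2
Molecular formula: C5H11NO2.
Molar mass = 117.148 g/mol.
Mass from N: 1 × 14.007 = 14.007 g/mol.
%N = 14.007 / 117.148 × 100 = 11.96%.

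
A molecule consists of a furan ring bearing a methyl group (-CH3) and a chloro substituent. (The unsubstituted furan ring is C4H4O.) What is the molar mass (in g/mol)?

116.54 g/mol

Atom tally by fragment:
  furan ring core → C:4 H:4 O:1
  (− 2 ring H displaced by substituents)
  + CH3 → C:1 H:3
  + Cl → Cl:1
Element totals:
  C: 5
  H: 5
  Cl: 1
  O: 1
Molecular formula: C5H5ClO.
  M = 5(12.011) + 5(1.008) + 35.45 + 15.999
    = 60.055 + 5.040 + 35.450 + 15.999 = 116.544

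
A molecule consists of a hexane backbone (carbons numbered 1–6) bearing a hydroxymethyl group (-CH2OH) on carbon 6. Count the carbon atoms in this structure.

Atom tally by fragment:
  CH3 → C:1 H:3
  CH2 → C:1 H:2
  CH2 → C:1 H:2
  CH2 → C:1 H:2
  CH2 → C:1 H:2
  CH2CH2OH → C:2 H:5 O:1
Element totals:
  C: 7
  H: 16
  O: 1

7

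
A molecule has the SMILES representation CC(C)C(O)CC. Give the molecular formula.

Atom tally by fragment:
  CH3 → C:1 H:3
  CH(CH3) → C:2 H:4
  CH(OH) → C:1 H:2 O:1
  CH2 → C:1 H:2
  CH3 → C:1 H:3
Element totals:
  C: 6
  H: 14
  O: 1

C6H14O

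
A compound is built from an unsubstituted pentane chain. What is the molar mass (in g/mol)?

Atom tally by fragment:
  CH3 → C:1 H:3
  CH2 → C:1 H:2
  CH2 → C:1 H:2
  CH2 → C:1 H:2
  CH3 → C:1 H:3
Element totals:
  C: 5
  H: 12
Molecular formula: C5H12.
  M = 5(12.011) + 12(1.008)
    = 60.055 + 12.096 = 72.151

72.15 g/mol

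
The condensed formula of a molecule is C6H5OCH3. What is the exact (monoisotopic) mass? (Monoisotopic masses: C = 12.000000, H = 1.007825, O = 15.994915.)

108.0575

Atom tally by fragment:
  benzene ring core → C:6 H:6
  (− 1 ring H displaced by substituents)
  + OCH3 → C:1 H:3 O:1
Element totals:
  C: 7
  H: 8
  O: 1
Molecular formula: C7H8O.
  M = 7(12.0) + 8(1.007825) + 15.994915
    = 84.000000 + 8.062600 + 15.994915 = 108.057515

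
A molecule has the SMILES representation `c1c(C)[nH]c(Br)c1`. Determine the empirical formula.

C5H6BrN

Atom tally by fragment:
  pyrrole ring core → C:4 H:5 N:1
  (− 2 ring H displaced by substituents)
  + CH3 → C:1 H:3
  + Br → Br:1
Element totals:
  C: 5
  H: 6
  Br: 1
  N: 1
Molecular formula: C5H6BrN.
gcd of subscripts (1, 5, 6, 1) = 1, so the empirical formula equals the molecular formula.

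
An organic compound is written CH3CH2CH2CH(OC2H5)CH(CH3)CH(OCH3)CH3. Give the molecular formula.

C11H24O2

Atom tally by fragment:
  CH3 → C:1 H:3
  CH2 → C:1 H:2
  CH2 → C:1 H:2
  CH(OC2H5) → C:3 H:6 O:1
  CH(CH3) → C:2 H:4
  CH(OCH3) → C:2 H:4 O:1
  CH3 → C:1 H:3
Element totals:
  C: 11
  H: 24
  O: 2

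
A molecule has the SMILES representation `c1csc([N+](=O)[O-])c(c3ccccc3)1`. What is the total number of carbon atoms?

Atom tally by fragment:
  thiophene ring core → C:4 H:4 S:1
  (− 2 ring H displaced by substituents)
  + NO2 → N:1 O:2
  + C6H5 → C:6 H:5
Element totals:
  C: 10
  H: 7
  N: 1
  O: 2
  S: 1

10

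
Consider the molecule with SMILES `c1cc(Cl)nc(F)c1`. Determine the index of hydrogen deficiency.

4

Atom tally by fragment:
  pyridine ring core → C:5 H:5 N:1
  (− 2 ring H displaced by substituents)
  + Cl → Cl:1
  + F → F:1
Element totals:
  C: 5
  H: 3
  Cl: 1
  F: 1
  N: 1
Molecular formula: C5H3ClFN.
DoU = (2C + 2 + N − H − X) / 2 = (2·5 + 2 + 1 − 3 − 2) / 2 = 4.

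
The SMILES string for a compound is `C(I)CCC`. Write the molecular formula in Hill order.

C4H9I

Atom tally by fragment:
  ICH2 → C:1 H:2 I:1
  CH2 → C:1 H:2
  CH2 → C:1 H:2
  CH3 → C:1 H:3
Element totals:
  C: 4
  H: 9
  I: 1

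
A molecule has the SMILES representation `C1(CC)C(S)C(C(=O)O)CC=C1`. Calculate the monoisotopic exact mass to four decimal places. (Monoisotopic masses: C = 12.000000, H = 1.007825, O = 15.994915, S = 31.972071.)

186.0715

Atom tally by fragment:
  cyclohexene ring core → C:6 H:10
  (− 3 ring H displaced by substituents)
  + C2H5 → C:2 H:5
  + SH → S:1 H:1
  + COOH → C:1 H:1 O:2
Element totals:
  C: 9
  H: 14
  O: 2
  S: 1
Molecular formula: C9H14O2S.
  M = 9(12.0) + 14(1.007825) + 2(15.994915) + 31.972071
    = 108.000000 + 14.109550 + 31.989830 + 31.972071 = 186.071451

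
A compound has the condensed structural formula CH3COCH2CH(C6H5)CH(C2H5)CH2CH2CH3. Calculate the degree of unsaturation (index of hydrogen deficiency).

5

Atom tally by fragment:
  CH3COCH2 → C:3 H:5 O:1
  CH(C6H5) → C:7 H:6
  CH(C2H5) → C:3 H:6
  CH2 → C:1 H:2
  CH2 → C:1 H:2
  CH3 → C:1 H:3
Element totals:
  C: 16
  H: 24
  O: 1
Molecular formula: C16H24O.
DoU = (2C + 2 + N − H − X) / 2 = (2·16 + 2 + 0 − 24 − 0) / 2 = 5.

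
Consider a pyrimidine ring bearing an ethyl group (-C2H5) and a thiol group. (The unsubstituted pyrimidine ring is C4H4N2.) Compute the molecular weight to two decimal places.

Atom tally by fragment:
  pyrimidine ring core → C:4 H:4 N:2
  (− 2 ring H displaced by substituents)
  + C2H5 → C:2 H:5
  + SH → S:1 H:1
Element totals:
  C: 6
  H: 8
  N: 2
  S: 1
Molecular formula: C6H8N2S.
  M = 6(12.011) + 8(1.008) + 2(14.007) + 32.06
    = 72.066 + 8.064 + 28.014 + 32.060 = 140.204

140.20 g/mol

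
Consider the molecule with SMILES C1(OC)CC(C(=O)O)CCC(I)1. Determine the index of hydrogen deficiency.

2

Atom tally by fragment:
  cyclohexane ring core → C:6 H:12
  (− 3 ring H displaced by substituents)
  + OCH3 → C:1 H:3 O:1
  + COOH → C:1 H:1 O:2
  + I → I:1
Element totals:
  C: 8
  H: 13
  I: 1
  O: 3
Molecular formula: C8H13IO3.
DoU = (2C + 2 + N − H − X) / 2 = (2·8 + 2 + 0 − 13 − 1) / 2 = 2.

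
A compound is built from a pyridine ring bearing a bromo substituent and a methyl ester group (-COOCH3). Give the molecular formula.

C7H6BrNO2

Atom tally by fragment:
  pyridine ring core → C:5 H:5 N:1
  (− 2 ring H displaced by substituents)
  + Br → Br:1
  + COOCH3 → C:2 H:3 O:2
Element totals:
  C: 7
  H: 6
  Br: 1
  N: 1
  O: 2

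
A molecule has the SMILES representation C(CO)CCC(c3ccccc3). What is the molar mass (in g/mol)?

164.25 g/mol

Atom tally by fragment:
  HOCH2CH2 → C:2 H:5 O:1
  CH2 → C:1 H:2
  CH2 → C:1 H:2
  CH2C6H5 → C:7 H:7
Element totals:
  C: 11
  H: 16
  O: 1
Molecular formula: C11H16O.
  M = 11(12.011) + 16(1.008) + 15.999
    = 132.121 + 16.128 + 15.999 = 164.248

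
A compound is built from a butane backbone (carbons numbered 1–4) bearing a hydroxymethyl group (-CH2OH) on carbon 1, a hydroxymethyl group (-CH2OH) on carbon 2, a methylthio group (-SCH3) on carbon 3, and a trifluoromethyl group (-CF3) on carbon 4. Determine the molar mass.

232.26 g/mol

Atom tally by fragment:
  HOCH2CH2 → C:2 H:5 O:1
  CH(CH2OH) → C:2 H:4 O:1
  CH(SCH3) → C:2 H:4 S:1
  CH2CF3 → C:2 H:2 F:3
Element totals:
  C: 8
  H: 15
  F: 3
  O: 2
  S: 1
Molecular formula: C8H15F3O2S.
  M = 8(12.011) + 15(1.008) + 3(18.998) + 2(15.999) + 32.06
    = 96.088 + 15.120 + 56.994 + 31.998 + 32.060 = 232.260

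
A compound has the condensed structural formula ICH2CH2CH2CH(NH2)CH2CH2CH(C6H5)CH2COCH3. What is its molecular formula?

C16H24INO

Element totals:
  C: 16
  H: 24
  I: 1
  N: 1
  O: 1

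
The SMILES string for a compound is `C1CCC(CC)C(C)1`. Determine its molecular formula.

Atom tally by fragment:
  cyclopentane ring core → C:5 H:10
  (− 2 ring H displaced by substituents)
  + C2H5 → C:2 H:5
  + CH3 → C:1 H:3
Element totals:
  C: 8
  H: 16

C8H16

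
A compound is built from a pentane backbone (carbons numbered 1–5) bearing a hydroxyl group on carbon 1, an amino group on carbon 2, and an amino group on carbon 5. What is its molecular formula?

Atom tally by fragment:
  HOCH2 → C:1 H:3 O:1
  CH(NH2) → C:1 H:3 N:1
  CH2 → C:1 H:2
  CH2 → C:1 H:2
  CH2NH2 → C:1 H:4 N:1
Element totals:
  C: 5
  H: 14
  N: 2
  O: 1

C5H14N2O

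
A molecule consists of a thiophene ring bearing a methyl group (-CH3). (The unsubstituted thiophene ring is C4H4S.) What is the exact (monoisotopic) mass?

Atom tally by fragment:
  thiophene ring core → C:4 H:4 S:1
  (− 1 ring H displaced by substituents)
  + CH3 → C:1 H:3
Element totals:
  C: 5
  H: 6
  S: 1
Molecular formula: C5H6S.
  M = 5(12.0) + 6(1.007825) + 31.972071
    = 60.000000 + 6.046950 + 31.972071 = 98.019021

98.0190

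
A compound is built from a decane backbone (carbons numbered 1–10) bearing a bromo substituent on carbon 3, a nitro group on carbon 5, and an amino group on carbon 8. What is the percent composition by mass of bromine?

Atom tally by fragment:
  CH3 → C:1 H:3
  CH2 → C:1 H:2
  CH(Br) → C:1 H:1 Br:1
  CH2 → C:1 H:2
  CH(NO2) → C:1 H:1 N:1 O:2
  CH2 → C:1 H:2
  CH2 → C:1 H:2
  CH(NH2) → C:1 H:3 N:1
  CH2 → C:1 H:2
  CH3 → C:1 H:3
Element totals:
  C: 10
  H: 21
  Br: 1
  N: 2
  O: 2
Molecular formula: C10H21BrN2O2.
Molar mass = 281.194 g/mol.
Mass from Br: 1 × 79.904 = 79.904 g/mol.
%Br = 79.904 / 281.194 × 100 = 28.42%.

28.42%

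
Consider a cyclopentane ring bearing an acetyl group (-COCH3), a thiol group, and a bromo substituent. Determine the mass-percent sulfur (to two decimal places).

Atom tally by fragment:
  cyclopentane ring core → C:5 H:10
  (− 3 ring H displaced by substituents)
  + COCH3 → C:2 H:3 O:1
  + SH → S:1 H:1
  + Br → Br:1
Element totals:
  C: 7
  H: 11
  Br: 1
  O: 1
  S: 1
Molecular formula: C7H11BrOS.
Molar mass = 223.128 g/mol.
Mass from S: 1 × 32.06 = 32.060 g/mol.
%S = 32.060 / 223.128 × 100 = 14.37%.

14.37%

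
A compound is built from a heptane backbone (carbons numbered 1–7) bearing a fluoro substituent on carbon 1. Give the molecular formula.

Atom tally by fragment:
  FCH2 → C:1 H:2 F:1
  CH2 → C:1 H:2
  CH2 → C:1 H:2
  CH2 → C:1 H:2
  CH2 → C:1 H:2
  CH2 → C:1 H:2
  CH3 → C:1 H:3
Element totals:
  C: 7
  H: 15
  F: 1

C7H15F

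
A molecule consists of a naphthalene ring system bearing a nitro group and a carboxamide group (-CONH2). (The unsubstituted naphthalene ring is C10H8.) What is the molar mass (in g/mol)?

216.20 g/mol

Atom tally by fragment:
  naphthalene ring system core → C:10 H:8
  (− 2 ring H displaced by substituents)
  + NO2 → N:1 O:2
  + CONH2 → C:1 H:2 O:1 N:1
Element totals:
  C: 11
  H: 8
  N: 2
  O: 3
Molecular formula: C11H8N2O3.
  M = 11(12.011) + 8(1.008) + 2(14.007) + 3(15.999)
    = 132.121 + 8.064 + 28.014 + 47.997 = 216.196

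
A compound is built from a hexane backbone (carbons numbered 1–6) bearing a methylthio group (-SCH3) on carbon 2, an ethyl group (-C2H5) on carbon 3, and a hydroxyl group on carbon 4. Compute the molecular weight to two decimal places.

176.32 g/mol

Atom tally by fragment:
  CH3 → C:1 H:3
  CH(SCH3) → C:2 H:4 S:1
  CH(C2H5) → C:3 H:6
  CH(OH) → C:1 H:2 O:1
  CH2 → C:1 H:2
  CH3 → C:1 H:3
Element totals:
  C: 9
  H: 20
  O: 1
  S: 1
Molecular formula: C9H20OS.
  M = 9(12.011) + 20(1.008) + 15.999 + 32.06
    = 108.099 + 20.160 + 15.999 + 32.060 = 176.318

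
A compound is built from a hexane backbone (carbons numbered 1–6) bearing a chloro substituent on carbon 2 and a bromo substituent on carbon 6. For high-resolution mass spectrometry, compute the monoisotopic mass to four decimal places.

197.9811

Atom tally by fragment:
  CH3 → C:1 H:3
  CH(Cl) → C:1 H:1 Cl:1
  CH2 → C:1 H:2
  CH2 → C:1 H:2
  CH2 → C:1 H:2
  CH2Br → C:1 H:2 Br:1
Element totals:
  C: 6
  H: 12
  Br: 1
  Cl: 1
Molecular formula: C6H12BrCl.
  M = 6(12.0) + 12(1.007825) + 78.918338 + 34.968853
    = 72.000000 + 12.093900 + 78.918338 + 34.968853 = 197.981091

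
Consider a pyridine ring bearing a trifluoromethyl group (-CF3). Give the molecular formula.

Atom tally by fragment:
  pyridine ring core → C:5 H:5 N:1
  (− 1 ring H displaced by substituents)
  + CF3 → C:1 F:3
Element totals:
  C: 6
  H: 4
  F: 3
  N: 1

C6H4F3N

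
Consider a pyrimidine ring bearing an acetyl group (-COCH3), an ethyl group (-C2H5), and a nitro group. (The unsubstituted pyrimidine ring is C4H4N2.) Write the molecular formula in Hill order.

Atom tally by fragment:
  pyrimidine ring core → C:4 H:4 N:2
  (− 3 ring H displaced by substituents)
  + COCH3 → C:2 H:3 O:1
  + C2H5 → C:2 H:5
  + NO2 → N:1 O:2
Element totals:
  C: 8
  H: 9
  N: 3
  O: 3

C8H9N3O3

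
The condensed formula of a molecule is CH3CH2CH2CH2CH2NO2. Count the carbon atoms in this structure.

Element totals:
  C: 5
  H: 11
  N: 1
  O: 2

5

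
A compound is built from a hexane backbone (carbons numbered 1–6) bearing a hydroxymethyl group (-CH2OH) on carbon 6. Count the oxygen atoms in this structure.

Atom tally by fragment:
  CH3 → C:1 H:3
  CH2 → C:1 H:2
  CH2 → C:1 H:2
  CH2 → C:1 H:2
  CH2 → C:1 H:2
  CH2CH2OH → C:2 H:5 O:1
Element totals:
  C: 7
  H: 16
  O: 1

1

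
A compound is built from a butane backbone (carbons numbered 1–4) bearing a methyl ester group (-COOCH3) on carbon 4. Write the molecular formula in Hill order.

Atom tally by fragment:
  CH3 → C:1 H:3
  CH2 → C:1 H:2
  CH2 → C:1 H:2
  CH2COOCH3 → C:3 H:5 O:2
Element totals:
  C: 6
  H: 12
  O: 2

C6H12O2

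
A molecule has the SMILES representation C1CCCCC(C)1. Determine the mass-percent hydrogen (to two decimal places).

Atom tally by fragment:
  cyclohexane ring core → C:6 H:12
  (− 1 ring H displaced by substituents)
  + CH3 → C:1 H:3
Element totals:
  C: 7
  H: 14
Molecular formula: C7H14.
Molar mass = 98.189 g/mol.
Mass from H: 14 × 1.008 = 14.112 g/mol.
%H = 14.112 / 98.189 × 100 = 14.37%.

14.37%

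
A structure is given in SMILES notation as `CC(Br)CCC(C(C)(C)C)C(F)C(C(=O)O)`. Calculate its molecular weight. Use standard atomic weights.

Atom tally by fragment:
  CH3 → C:1 H:3
  CH(Br) → C:1 H:1 Br:1
  CH2 → C:1 H:2
  CH2 → C:1 H:2
  CH(C(CH3)3) → C:5 H:10
  CH(F) → C:1 H:1 F:1
  CH2COOH → C:2 H:3 O:2
Element totals:
  C: 12
  H: 22
  Br: 1
  F: 1
  O: 2
Molecular formula: C12H22BrFO2.
  M = 12(12.011) + 22(1.008) + 79.904 + 18.998 + 2(15.999)
    = 144.132 + 22.176 + 79.904 + 18.998 + 31.998 = 297.208

297.21 g/mol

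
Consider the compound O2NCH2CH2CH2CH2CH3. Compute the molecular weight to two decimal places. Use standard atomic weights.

117.15 g/mol

Atom tally by fragment:
  O2NCH2 → C:1 H:2 N:1 O:2
  CH2 → C:1 H:2
  CH2 → C:1 H:2
  CH2 → C:1 H:2
  CH3 → C:1 H:3
Element totals:
  C: 5
  H: 11
  N: 1
  O: 2
Molecular formula: C5H11NO2.
  M = 5(12.011) + 11(1.008) + 14.007 + 2(15.999)
    = 60.055 + 11.088 + 14.007 + 31.998 = 117.148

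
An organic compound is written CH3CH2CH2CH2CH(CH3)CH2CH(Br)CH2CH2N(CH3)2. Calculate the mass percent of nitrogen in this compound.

5.30%

Atom tally by fragment:
  CH3 → C:1 H:3
  CH2 → C:1 H:2
  CH2 → C:1 H:2
  CH2 → C:1 H:2
  CH(CH3) → C:2 H:4
  CH2 → C:1 H:2
  CH(Br) → C:1 H:1 Br:1
  CH2 → C:1 H:2
  CH2N(CH3)2 → C:3 H:8 N:1
Element totals:
  C: 12
  H: 26
  Br: 1
  N: 1
Molecular formula: C12H26BrN.
Molar mass = 264.251 g/mol.
Mass from N: 1 × 14.007 = 14.007 g/mol.
%N = 14.007 / 264.251 × 100 = 5.30%.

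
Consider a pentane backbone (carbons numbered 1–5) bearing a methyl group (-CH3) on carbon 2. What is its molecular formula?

C6H14

Atom tally by fragment:
  CH3 → C:1 H:3
  CH(CH3) → C:2 H:4
  CH2 → C:1 H:2
  CH2 → C:1 H:2
  CH3 → C:1 H:3
Element totals:
  C: 6
  H: 14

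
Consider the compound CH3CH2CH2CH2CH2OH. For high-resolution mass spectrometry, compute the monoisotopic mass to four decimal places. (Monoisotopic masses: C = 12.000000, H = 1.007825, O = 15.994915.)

88.0888

Atom tally by fragment:
  CH3 → C:1 H:3
  CH2 → C:1 H:2
  CH2 → C:1 H:2
  CH2 → C:1 H:2
  CH2OH → C:1 H:3 O:1
Element totals:
  C: 5
  H: 12
  O: 1
Molecular formula: C5H12O.
  M = 5(12.0) + 12(1.007825) + 15.994915
    = 60.000000 + 12.093900 + 15.994915 = 88.088815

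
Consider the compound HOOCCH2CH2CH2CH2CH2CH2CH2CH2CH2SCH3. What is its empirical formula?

Element totals:
  C: 11
  H: 22
  O: 2
  S: 1
Molecular formula: C11H22O2S.
gcd of subscripts (11, 22, 2, 1) = 1, so the empirical formula equals the molecular formula.

C11H22O2S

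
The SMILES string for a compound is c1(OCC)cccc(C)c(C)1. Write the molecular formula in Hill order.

Atom tally by fragment:
  benzene ring core → C:6 H:6
  (− 3 ring H displaced by substituents)
  + OC2H5 → C:2 H:5 O:1
  + CH3 → C:1 H:3
  + CH3 → C:1 H:3
Element totals:
  C: 10
  H: 14
  O: 1

C10H14O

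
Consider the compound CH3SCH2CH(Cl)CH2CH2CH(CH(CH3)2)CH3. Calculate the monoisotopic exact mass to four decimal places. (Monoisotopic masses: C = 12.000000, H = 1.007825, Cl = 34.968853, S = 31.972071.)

208.1052

Element totals:
  C: 10
  H: 21
  Cl: 1
  S: 1
Molecular formula: C10H21ClS.
  M = 10(12.0) + 21(1.007825) + 34.968853 + 31.972071
    = 120.000000 + 21.164325 + 34.968853 + 31.972071 = 208.105249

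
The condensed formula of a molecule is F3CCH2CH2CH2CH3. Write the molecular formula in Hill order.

C5H9F3

Element totals:
  C: 5
  H: 9
  F: 3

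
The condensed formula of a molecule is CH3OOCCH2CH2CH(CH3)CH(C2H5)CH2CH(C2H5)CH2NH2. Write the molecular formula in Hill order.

Element totals:
  C: 14
  H: 29
  N: 1
  O: 2

C14H29NO2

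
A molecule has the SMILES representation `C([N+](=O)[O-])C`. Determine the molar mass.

Atom tally by fragment:
  O2NCH2 → C:1 H:2 N:1 O:2
  CH3 → C:1 H:3
Element totals:
  C: 2
  H: 5
  N: 1
  O: 2
Molecular formula: C2H5NO2.
  M = 2(12.011) + 5(1.008) + 14.007 + 2(15.999)
    = 24.022 + 5.040 + 14.007 + 31.998 = 75.067

75.07 g/mol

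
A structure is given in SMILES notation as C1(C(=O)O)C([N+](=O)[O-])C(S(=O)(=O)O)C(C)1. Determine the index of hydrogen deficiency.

Atom tally by fragment:
  cyclobutane ring core → C:4 H:8
  (− 4 ring H displaced by substituents)
  + COOH → C:1 H:1 O:2
  + NO2 → N:1 O:2
  + SO3H → S:1 O:3 H:1
  + CH3 → C:1 H:3
Element totals:
  C: 6
  H: 9
  N: 1
  O: 7
  S: 1
Molecular formula: C6H9NO7S.
DoU = (2C + 2 + N − H − X) / 2 = (2·6 + 2 + 1 − 9 − 0) / 2 = 3.

3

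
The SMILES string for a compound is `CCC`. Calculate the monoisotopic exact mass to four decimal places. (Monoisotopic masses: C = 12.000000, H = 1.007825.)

44.0626

Atom tally by fragment:
  CH3 → C:1 H:3
  CH2 → C:1 H:2
  CH3 → C:1 H:3
Element totals:
  C: 3
  H: 8
Molecular formula: C3H8.
  M = 3(12.0) + 8(1.007825)
    = 36.000000 + 8.062600 = 44.062600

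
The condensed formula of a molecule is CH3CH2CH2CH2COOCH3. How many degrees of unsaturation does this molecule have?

Atom tally by fragment:
  CH3 → C:1 H:3
  CH2 → C:1 H:2
  CH2 → C:1 H:2
  CH2COOCH3 → C:3 H:5 O:2
Element totals:
  C: 6
  H: 12
  O: 2
Molecular formula: C6H12O2.
DoU = (2C + 2 + N − H − X) / 2 = (2·6 + 2 + 0 − 12 − 0) / 2 = 1.

1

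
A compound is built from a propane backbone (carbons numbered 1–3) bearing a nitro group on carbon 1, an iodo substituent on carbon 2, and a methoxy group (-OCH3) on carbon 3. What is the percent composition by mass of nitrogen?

Atom tally by fragment:
  O2NCH2 → C:1 H:2 N:1 O:2
  CH(I) → C:1 H:1 I:1
  CH2OCH3 → C:2 H:5 O:1
Element totals:
  C: 4
  H: 8
  I: 1
  N: 1
  O: 3
Molecular formula: C4H8INO3.
Molar mass = 245.016 g/mol.
Mass from N: 1 × 14.007 = 14.007 g/mol.
%N = 14.007 / 245.016 × 100 = 5.72%.

5.72%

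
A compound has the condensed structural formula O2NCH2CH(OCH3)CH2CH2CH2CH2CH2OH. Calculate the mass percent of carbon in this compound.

Atom tally by fragment:
  O2NCH2 → C:1 H:2 N:1 O:2
  CH(OCH3) → C:2 H:4 O:1
  CH2 → C:1 H:2
  CH2 → C:1 H:2
  CH2 → C:1 H:2
  CH2CH2OH → C:2 H:5 O:1
Element totals:
  C: 8
  H: 17
  N: 1
  O: 4
Molecular formula: C8H17NO4.
Molar mass = 191.227 g/mol.
Mass from C: 8 × 12.011 = 96.088 g/mol.
%C = 96.088 / 191.227 × 100 = 50.25%.

50.25%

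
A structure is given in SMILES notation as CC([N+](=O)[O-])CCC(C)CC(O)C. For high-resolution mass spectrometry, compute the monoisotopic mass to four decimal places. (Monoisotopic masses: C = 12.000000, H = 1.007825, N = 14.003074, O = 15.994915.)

Atom tally by fragment:
  CH3 → C:1 H:3
  CH(NO2) → C:1 H:1 N:1 O:2
  CH2 → C:1 H:2
  CH2 → C:1 H:2
  CH(CH3) → C:2 H:4
  CH2 → C:1 H:2
  CH(OH) → C:1 H:2 O:1
  CH3 → C:1 H:3
Element totals:
  C: 9
  H: 19
  N: 1
  O: 3
Molecular formula: C9H19NO3.
  M = 9(12.0) + 19(1.007825) + 14.003074 + 3(15.994915)
    = 108.000000 + 19.148675 + 14.003074 + 47.984745 = 189.136494

189.1365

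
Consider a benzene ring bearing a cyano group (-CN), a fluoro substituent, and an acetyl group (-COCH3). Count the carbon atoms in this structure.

Atom tally by fragment:
  benzene ring core → C:6 H:6
  (− 3 ring H displaced by substituents)
  + CN → C:1 N:1
  + F → F:1
  + COCH3 → C:2 H:3 O:1
Element totals:
  C: 9
  H: 6
  F: 1
  N: 1
  O: 1

9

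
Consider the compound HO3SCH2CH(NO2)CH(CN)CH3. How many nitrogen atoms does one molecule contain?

2

Atom tally by fragment:
  HO3SCH2 → C:1 H:3 S:1 O:3
  CH(NO2) → C:1 H:1 N:1 O:2
  CH(CN) → C:2 H:1 N:1
  CH3 → C:1 H:3
Element totals:
  C: 5
  H: 8
  N: 2
  O: 5
  S: 1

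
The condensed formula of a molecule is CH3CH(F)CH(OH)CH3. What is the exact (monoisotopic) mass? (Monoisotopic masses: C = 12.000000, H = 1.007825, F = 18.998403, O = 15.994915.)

92.0637

Element totals:
  C: 4
  H: 9
  F: 1
  O: 1
Molecular formula: C4H9FO.
  M = 4(12.0) + 9(1.007825) + 18.998403 + 15.994915
    = 48.000000 + 9.070425 + 18.998403 + 15.994915 = 92.063743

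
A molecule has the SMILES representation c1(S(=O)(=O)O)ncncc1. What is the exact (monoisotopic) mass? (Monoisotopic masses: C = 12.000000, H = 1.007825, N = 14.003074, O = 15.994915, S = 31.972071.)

Atom tally by fragment:
  pyrimidine ring core → C:4 H:4 N:2
  (− 1 ring H displaced by substituents)
  + SO3H → S:1 O:3 H:1
Element totals:
  C: 4
  H: 4
  N: 2
  O: 3
  S: 1
Molecular formula: C4H4N2O3S.
  M = 4(12.0) + 4(1.007825) + 2(14.003074) + 3(15.994915) + 31.972071
    = 48.000000 + 4.031300 + 28.006148 + 47.984745 + 31.972071 = 159.994264

159.9943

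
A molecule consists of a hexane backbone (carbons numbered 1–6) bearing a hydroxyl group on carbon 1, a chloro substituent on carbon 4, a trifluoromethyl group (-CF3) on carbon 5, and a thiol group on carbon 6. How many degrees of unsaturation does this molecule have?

Atom tally by fragment:
  HOCH2 → C:1 H:3 O:1
  CH2 → C:1 H:2
  CH2 → C:1 H:2
  CH(Cl) → C:1 H:1 Cl:1
  CH(CF3) → C:2 H:1 F:3
  CH2SH → C:1 H:3 S:1
Element totals:
  C: 7
  H: 12
  Cl: 1
  F: 3
  O: 1
  S: 1
Molecular formula: C7H12ClF3OS.
DoU = (2C + 2 + N − H − X) / 2 = (2·7 + 2 + 0 − 12 − 4) / 2 = 0.

0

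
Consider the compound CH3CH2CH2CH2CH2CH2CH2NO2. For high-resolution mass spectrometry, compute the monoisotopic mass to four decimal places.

145.1103

Atom tally by fragment:
  CH3 → C:1 H:3
  CH2 → C:1 H:2
  CH2 → C:1 H:2
  CH2 → C:1 H:2
  CH2 → C:1 H:2
  CH2 → C:1 H:2
  CH2NO2 → C:1 H:2 N:1 O:2
Element totals:
  C: 7
  H: 15
  N: 1
  O: 2
Molecular formula: C7H15NO2.
  M = 7(12.0) + 15(1.007825) + 14.003074 + 2(15.994915)
    = 84.000000 + 15.117375 + 14.003074 + 31.989830 = 145.110279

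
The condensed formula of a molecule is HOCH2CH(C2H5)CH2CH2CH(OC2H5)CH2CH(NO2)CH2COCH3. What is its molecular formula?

Atom tally by fragment:
  HOCH2 → C:1 H:3 O:1
  CH(C2H5) → C:3 H:6
  CH2 → C:1 H:2
  CH2 → C:1 H:2
  CH(OC2H5) → C:3 H:6 O:1
  CH2 → C:1 H:2
  CH(NO2) → C:1 H:1 N:1 O:2
  CH2COCH3 → C:3 H:5 O:1
Element totals:
  C: 14
  H: 27
  N: 1
  O: 5

C14H27NO5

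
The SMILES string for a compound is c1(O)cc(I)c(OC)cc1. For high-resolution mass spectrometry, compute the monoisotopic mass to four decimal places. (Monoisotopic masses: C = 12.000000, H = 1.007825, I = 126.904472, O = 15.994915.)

Atom tally by fragment:
  benzene ring core → C:6 H:6
  (− 3 ring H displaced by substituents)
  + OH → O:1 H:1
  + I → I:1
  + OCH3 → C:1 H:3 O:1
Element totals:
  C: 7
  H: 7
  I: 1
  O: 2
Molecular formula: C7H7IO2.
  M = 7(12.0) + 7(1.007825) + 126.904472 + 2(15.994915)
    = 84.000000 + 7.054775 + 126.904472 + 31.989830 = 249.949077

249.9491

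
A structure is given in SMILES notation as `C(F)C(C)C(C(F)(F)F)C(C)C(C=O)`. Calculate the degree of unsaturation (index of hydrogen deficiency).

Atom tally by fragment:
  FCH2 → C:1 H:2 F:1
  CH(CH3) → C:2 H:4
  CH(CF3) → C:2 H:1 F:3
  CH(CH3) → C:2 H:4
  CH2CHO → C:2 H:3 O:1
Element totals:
  C: 9
  H: 14
  F: 4
  O: 1
Molecular formula: C9H14F4O.
DoU = (2C + 2 + N − H − X) / 2 = (2·9 + 2 + 0 − 14 − 4) / 2 = 1.

1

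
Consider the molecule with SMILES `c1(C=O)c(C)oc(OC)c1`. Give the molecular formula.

Atom tally by fragment:
  furan ring core → C:4 H:4 O:1
  (− 3 ring H displaced by substituents)
  + CHO → C:1 H:1 O:1
  + CH3 → C:1 H:3
  + OCH3 → C:1 H:3 O:1
Element totals:
  C: 7
  H: 8
  O: 3

C7H8O3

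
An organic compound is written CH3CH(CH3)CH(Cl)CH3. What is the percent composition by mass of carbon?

Element totals:
  C: 5
  H: 11
  Cl: 1
Molecular formula: C5H11Cl.
Molar mass = 106.593 g/mol.
Mass from C: 5 × 12.011 = 60.055 g/mol.
%C = 60.055 / 106.593 × 100 = 56.34%.

56.34%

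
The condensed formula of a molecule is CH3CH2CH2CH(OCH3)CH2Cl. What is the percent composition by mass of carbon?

52.75%

Atom tally by fragment:
  CH3 → C:1 H:3
  CH2 → C:1 H:2
  CH2 → C:1 H:2
  CH(OCH3) → C:2 H:4 O:1
  CH2Cl → C:1 H:2 Cl:1
Element totals:
  C: 6
  H: 13
  Cl: 1
  O: 1
Molecular formula: C6H13ClO.
Molar mass = 136.619 g/mol.
Mass from C: 6 × 12.011 = 72.066 g/mol.
%C = 72.066 / 136.619 × 100 = 52.75%.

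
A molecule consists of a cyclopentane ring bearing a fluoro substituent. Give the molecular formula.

C5H9F

Atom tally by fragment:
  cyclopentane ring core → C:5 H:10
  (− 1 ring H displaced by substituents)
  + F → F:1
Element totals:
  C: 5
  H: 9
  F: 1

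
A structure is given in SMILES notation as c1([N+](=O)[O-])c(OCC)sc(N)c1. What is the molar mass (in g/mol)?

Atom tally by fragment:
  thiophene ring core → C:4 H:4 S:1
  (− 3 ring H displaced by substituents)
  + NO2 → N:1 O:2
  + OC2H5 → C:2 H:5 O:1
  + NH2 → N:1 H:2
Element totals:
  C: 6
  H: 8
  N: 2
  O: 3
  S: 1
Molecular formula: C6H8N2O3S.
  M = 6(12.011) + 8(1.008) + 2(14.007) + 3(15.999) + 32.06
    = 72.066 + 8.064 + 28.014 + 47.997 + 32.060 = 188.201

188.20 g/mol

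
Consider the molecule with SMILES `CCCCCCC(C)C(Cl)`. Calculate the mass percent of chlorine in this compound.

21.79%

Atom tally by fragment:
  CH3 → C:1 H:3
  CH2 → C:1 H:2
  CH2 → C:1 H:2
  CH2 → C:1 H:2
  CH2 → C:1 H:2
  CH2 → C:1 H:2
  CH(CH3) → C:2 H:4
  CH2Cl → C:1 H:2 Cl:1
Element totals:
  C: 9
  H: 19
  Cl: 1
Molecular formula: C9H19Cl.
Molar mass = 162.701 g/mol.
Mass from Cl: 1 × 35.45 = 35.450 g/mol.
%Cl = 35.450 / 162.701 × 100 = 21.79%.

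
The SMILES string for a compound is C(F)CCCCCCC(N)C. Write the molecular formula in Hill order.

C9H20FN

Atom tally by fragment:
  FCH2 → C:1 H:2 F:1
  CH2 → C:1 H:2
  CH2 → C:1 H:2
  CH2 → C:1 H:2
  CH2 → C:1 H:2
  CH2 → C:1 H:2
  CH2 → C:1 H:2
  CH(NH2) → C:1 H:3 N:1
  CH3 → C:1 H:3
Element totals:
  C: 9
  H: 20
  F: 1
  N: 1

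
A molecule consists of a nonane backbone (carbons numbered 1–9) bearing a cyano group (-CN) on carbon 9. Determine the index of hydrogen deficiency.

Atom tally by fragment:
  CH3 → C:1 H:3
  CH2 → C:1 H:2
  CH2 → C:1 H:2
  CH2 → C:1 H:2
  CH2 → C:1 H:2
  CH2 → C:1 H:2
  CH2 → C:1 H:2
  CH2 → C:1 H:2
  CH2CN → C:2 H:2 N:1
Element totals:
  C: 10
  H: 19
  N: 1
Molecular formula: C10H19N.
DoU = (2C + 2 + N − H − X) / 2 = (2·10 + 2 + 1 − 19 − 0) / 2 = 2.

2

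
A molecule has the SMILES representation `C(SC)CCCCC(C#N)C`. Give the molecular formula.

C9H17NS

Atom tally by fragment:
  CH3SCH2 → C:2 H:5 S:1
  CH2 → C:1 H:2
  CH2 → C:1 H:2
  CH2 → C:1 H:2
  CH2 → C:1 H:2
  CH(CN) → C:2 H:1 N:1
  CH3 → C:1 H:3
Element totals:
  C: 9
  H: 17
  N: 1
  S: 1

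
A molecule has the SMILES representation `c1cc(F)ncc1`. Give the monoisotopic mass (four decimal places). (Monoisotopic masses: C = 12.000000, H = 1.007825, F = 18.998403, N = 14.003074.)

Atom tally by fragment:
  pyridine ring core → C:5 H:5 N:1
  (− 1 ring H displaced by substituents)
  + F → F:1
Element totals:
  C: 5
  H: 4
  F: 1
  N: 1
Molecular formula: C5H4FN.
  M = 5(12.0) + 4(1.007825) + 18.998403 + 14.003074
    = 60.000000 + 4.031300 + 18.998403 + 14.003074 = 97.032777

97.0328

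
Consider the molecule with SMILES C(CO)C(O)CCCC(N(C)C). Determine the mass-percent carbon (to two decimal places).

Atom tally by fragment:
  HOCH2CH2 → C:2 H:5 O:1
  CH(OH) → C:1 H:2 O:1
  CH2 → C:1 H:2
  CH2 → C:1 H:2
  CH2 → C:1 H:2
  CH2N(CH3)2 → C:3 H:8 N:1
Element totals:
  C: 9
  H: 21
  N: 1
  O: 2
Molecular formula: C9H21NO2.
Molar mass = 175.272 g/mol.
Mass from C: 9 × 12.011 = 108.099 g/mol.
%C = 108.099 / 175.272 × 100 = 61.67%.

61.67%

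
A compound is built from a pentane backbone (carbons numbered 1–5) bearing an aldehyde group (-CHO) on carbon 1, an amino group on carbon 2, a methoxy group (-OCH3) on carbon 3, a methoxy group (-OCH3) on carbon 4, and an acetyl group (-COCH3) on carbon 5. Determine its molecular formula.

C10H19NO4

Atom tally by fragment:
  OHCCH2 → C:2 H:3 O:1
  CH(NH2) → C:1 H:3 N:1
  CH(OCH3) → C:2 H:4 O:1
  CH(OCH3) → C:2 H:4 O:1
  CH2COCH3 → C:3 H:5 O:1
Element totals:
  C: 10
  H: 19
  N: 1
  O: 4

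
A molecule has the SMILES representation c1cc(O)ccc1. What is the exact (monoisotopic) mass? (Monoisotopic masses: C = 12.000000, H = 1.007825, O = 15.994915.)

94.0419

Atom tally by fragment:
  benzene ring core → C:6 H:6
  (− 1 ring H displaced by substituents)
  + OH → O:1 H:1
Element totals:
  C: 6
  H: 6
  O: 1
Molecular formula: C6H6O.
  M = 6(12.0) + 6(1.007825) + 15.994915
    = 72.000000 + 6.046950 + 15.994915 = 94.041865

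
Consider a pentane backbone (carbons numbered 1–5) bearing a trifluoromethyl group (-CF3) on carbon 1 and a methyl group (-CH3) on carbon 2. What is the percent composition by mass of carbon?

54.53%

Atom tally by fragment:
  F3CCH2 → C:2 H:2 F:3
  CH(CH3) → C:2 H:4
  CH2 → C:1 H:2
  CH2 → C:1 H:2
  CH3 → C:1 H:3
Element totals:
  C: 7
  H: 13
  F: 3
Molecular formula: C7H13F3.
Molar mass = 154.175 g/mol.
Mass from C: 7 × 12.011 = 84.077 g/mol.
%C = 84.077 / 154.175 × 100 = 54.53%.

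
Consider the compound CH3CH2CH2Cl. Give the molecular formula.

Atom tally by fragment:
  CH3 → C:1 H:3
  CH2 → C:1 H:2
  CH2Cl → C:1 H:2 Cl:1
Element totals:
  C: 3
  H: 7
  Cl: 1

C3H7Cl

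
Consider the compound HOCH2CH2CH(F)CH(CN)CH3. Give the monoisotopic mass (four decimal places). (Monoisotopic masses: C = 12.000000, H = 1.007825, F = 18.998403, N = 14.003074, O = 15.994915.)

131.0746

Element totals:
  C: 6
  H: 10
  F: 1
  N: 1
  O: 1
Molecular formula: C6H10FNO.
  M = 6(12.0) + 10(1.007825) + 18.998403 + 14.003074 + 15.994915
    = 72.000000 + 10.078250 + 18.998403 + 14.003074 + 15.994915 = 131.074642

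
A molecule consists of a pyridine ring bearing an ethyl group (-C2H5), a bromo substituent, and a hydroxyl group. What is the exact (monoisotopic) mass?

200.9789

Atom tally by fragment:
  pyridine ring core → C:5 H:5 N:1
  (− 3 ring H displaced by substituents)
  + C2H5 → C:2 H:5
  + Br → Br:1
  + OH → O:1 H:1
Element totals:
  C: 7
  H: 8
  Br: 1
  N: 1
  O: 1
Molecular formula: C7H8BrNO.
  M = 7(12.0) + 8(1.007825) + 78.918338 + 14.003074 + 15.994915
    = 84.000000 + 8.062600 + 78.918338 + 14.003074 + 15.994915 = 200.978927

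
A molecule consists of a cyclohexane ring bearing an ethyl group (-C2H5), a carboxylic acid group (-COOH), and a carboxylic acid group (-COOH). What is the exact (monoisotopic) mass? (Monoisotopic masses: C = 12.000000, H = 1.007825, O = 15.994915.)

200.1049

Atom tally by fragment:
  cyclohexane ring core → C:6 H:12
  (− 3 ring H displaced by substituents)
  + C2H5 → C:2 H:5
  + COOH → C:1 H:1 O:2
  + COOH → C:1 H:1 O:2
Element totals:
  C: 10
  H: 16
  O: 4
Molecular formula: C10H16O4.
  M = 10(12.0) + 16(1.007825) + 4(15.994915)
    = 120.000000 + 16.125200 + 63.979660 = 200.104860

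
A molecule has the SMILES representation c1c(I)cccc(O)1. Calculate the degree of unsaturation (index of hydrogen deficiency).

4

Atom tally by fragment:
  benzene ring core → C:6 H:6
  (− 2 ring H displaced by substituents)
  + I → I:1
  + OH → O:1 H:1
Element totals:
  C: 6
  H: 5
  I: 1
  O: 1
Molecular formula: C6H5IO.
DoU = (2C + 2 + N − H − X) / 2 = (2·6 + 2 + 0 − 5 − 1) / 2 = 4.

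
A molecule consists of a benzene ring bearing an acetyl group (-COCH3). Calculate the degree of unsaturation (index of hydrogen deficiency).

Atom tally by fragment:
  benzene ring core → C:6 H:6
  (− 1 ring H displaced by substituents)
  + COCH3 → C:2 H:3 O:1
Element totals:
  C: 8
  H: 8
  O: 1
Molecular formula: C8H8O.
DoU = (2C + 2 + N − H − X) / 2 = (2·8 + 2 + 0 − 8 − 0) / 2 = 5.

5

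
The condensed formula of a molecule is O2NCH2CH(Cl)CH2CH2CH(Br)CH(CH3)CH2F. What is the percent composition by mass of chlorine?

12.20%

Element totals:
  C: 8
  H: 14
  Br: 1
  Cl: 1
  F: 1
  N: 1
  O: 2
Molecular formula: C8H14BrClFNO2.
Molar mass = 290.557 g/mol.
Mass from Cl: 1 × 35.45 = 35.450 g/mol.
%Cl = 35.450 / 290.557 × 100 = 12.20%.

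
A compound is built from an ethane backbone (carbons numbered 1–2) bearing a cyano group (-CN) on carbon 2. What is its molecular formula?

Atom tally by fragment:
  CH3 → C:1 H:3
  CH2CN → C:2 H:2 N:1
Element totals:
  C: 3
  H: 5
  N: 1

C3H5N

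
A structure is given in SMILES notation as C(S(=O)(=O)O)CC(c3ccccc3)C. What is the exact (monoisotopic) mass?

214.0664

Atom tally by fragment:
  HO3SCH2 → C:1 H:3 S:1 O:3
  CH2 → C:1 H:2
  CH(C6H5) → C:7 H:6
  CH3 → C:1 H:3
Element totals:
  C: 10
  H: 14
  O: 3
  S: 1
Molecular formula: C10H14O3S.
  M = 10(12.0) + 14(1.007825) + 3(15.994915) + 31.972071
    = 120.000000 + 14.109550 + 47.984745 + 31.972071 = 214.066366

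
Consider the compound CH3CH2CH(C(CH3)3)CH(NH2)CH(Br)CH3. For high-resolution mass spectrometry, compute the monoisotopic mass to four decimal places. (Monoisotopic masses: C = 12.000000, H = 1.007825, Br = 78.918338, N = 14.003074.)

Atom tally by fragment:
  CH3 → C:1 H:3
  CH2 → C:1 H:2
  CH(C(CH3)3) → C:5 H:10
  CH(NH2) → C:1 H:3 N:1
  CH(Br) → C:1 H:1 Br:1
  CH3 → C:1 H:3
Element totals:
  C: 10
  H: 22
  Br: 1
  N: 1
Molecular formula: C10H22BrN.
  M = 10(12.0) + 22(1.007825) + 78.918338 + 14.003074
    = 120.000000 + 22.172150 + 78.918338 + 14.003074 = 235.093562

235.0936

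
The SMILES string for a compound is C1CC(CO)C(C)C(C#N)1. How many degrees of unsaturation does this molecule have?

Atom tally by fragment:
  cyclopentane ring core → C:5 H:10
  (− 3 ring H displaced by substituents)
  + CH2OH → C:1 H:3 O:1
  + CH3 → C:1 H:3
  + CN → C:1 N:1
Element totals:
  C: 8
  H: 13
  N: 1
  O: 1
Molecular formula: C8H13NO.
DoU = (2C + 2 + N − H − X) / 2 = (2·8 + 2 + 1 − 13 − 0) / 2 = 3.

3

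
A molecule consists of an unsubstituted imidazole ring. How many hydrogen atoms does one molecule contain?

Atom tally by fragment:
  imidazole ring core → C:3 H:4 N:2
Element totals:
  C: 3
  H: 4
  N: 2

4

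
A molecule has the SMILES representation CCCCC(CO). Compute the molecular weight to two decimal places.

102.18 g/mol

Atom tally by fragment:
  CH3 → C:1 H:3
  CH2 → C:1 H:2
  CH2 → C:1 H:2
  CH2 → C:1 H:2
  CH2CH2OH → C:2 H:5 O:1
Element totals:
  C: 6
  H: 14
  O: 1
Molecular formula: C6H14O.
  M = 6(12.011) + 14(1.008) + 15.999
    = 72.066 + 14.112 + 15.999 = 102.177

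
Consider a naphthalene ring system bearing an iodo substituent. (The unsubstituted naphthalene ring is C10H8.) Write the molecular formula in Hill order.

Atom tally by fragment:
  naphthalene ring system core → C:10 H:8
  (− 1 ring H displaced by substituents)
  + I → I:1
Element totals:
  C: 10
  H: 7
  I: 1

C10H7I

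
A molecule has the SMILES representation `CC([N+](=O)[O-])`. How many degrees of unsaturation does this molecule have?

1

Atom tally by fragment:
  CH3 → C:1 H:3
  CH2NO2 → C:1 H:2 N:1 O:2
Element totals:
  C: 2
  H: 5
  N: 1
  O: 2
Molecular formula: C2H5NO2.
DoU = (2C + 2 + N − H − X) / 2 = (2·2 + 2 + 1 − 5 − 0) / 2 = 1.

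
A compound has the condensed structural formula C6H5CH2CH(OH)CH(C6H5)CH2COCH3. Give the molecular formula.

C18H20O2

Atom tally by fragment:
  C6H5CH2 → C:7 H:7
  CH(OH) → C:1 H:2 O:1
  CH(C6H5) → C:7 H:6
  CH2COCH3 → C:3 H:5 O:1
Element totals:
  C: 18
  H: 20
  O: 2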